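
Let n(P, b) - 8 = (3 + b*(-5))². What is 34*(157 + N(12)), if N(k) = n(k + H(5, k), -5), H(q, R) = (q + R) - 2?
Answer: 32266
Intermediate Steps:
H(q, R) = -2 + R + q (H(q, R) = (R + q) - 2 = -2 + R + q)
n(P, b) = 8 + (3 - 5*b)² (n(P, b) = 8 + (3 + b*(-5))² = 8 + (3 - 5*b)²)
N(k) = 792 (N(k) = 8 + (-3 + 5*(-5))² = 8 + (-3 - 25)² = 8 + (-28)² = 8 + 784 = 792)
34*(157 + N(12)) = 34*(157 + 792) = 34*949 = 32266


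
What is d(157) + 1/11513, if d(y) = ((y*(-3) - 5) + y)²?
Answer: 1171574394/11513 ≈ 1.0176e+5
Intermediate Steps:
d(y) = (-5 - 2*y)² (d(y) = ((-3*y - 5) + y)² = ((-5 - 3*y) + y)² = (-5 - 2*y)²)
d(157) + 1/11513 = (5 + 2*157)² + 1/11513 = (5 + 314)² + 1/11513 = 319² + 1/11513 = 101761 + 1/11513 = 1171574394/11513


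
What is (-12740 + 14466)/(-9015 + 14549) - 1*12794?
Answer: -35400135/2767 ≈ -12794.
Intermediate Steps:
(-12740 + 14466)/(-9015 + 14549) - 1*12794 = 1726/5534 - 12794 = 1726*(1/5534) - 12794 = 863/2767 - 12794 = -35400135/2767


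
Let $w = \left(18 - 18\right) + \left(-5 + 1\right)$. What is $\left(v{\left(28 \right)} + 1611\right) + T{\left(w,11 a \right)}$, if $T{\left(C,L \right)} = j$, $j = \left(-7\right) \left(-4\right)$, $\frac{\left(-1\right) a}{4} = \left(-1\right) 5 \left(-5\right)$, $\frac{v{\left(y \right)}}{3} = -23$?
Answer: $1570$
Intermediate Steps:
$v{\left(y \right)} = -69$ ($v{\left(y \right)} = 3 \left(-23\right) = -69$)
$w = -4$ ($w = 0 - 4 = -4$)
$a = -100$ ($a = - 4 \left(-1\right) 5 \left(-5\right) = - 4 \left(\left(-5\right) \left(-5\right)\right) = \left(-4\right) 25 = -100$)
$j = 28$
$T{\left(C,L \right)} = 28$
$\left(v{\left(28 \right)} + 1611\right) + T{\left(w,11 a \right)} = \left(-69 + 1611\right) + 28 = 1542 + 28 = 1570$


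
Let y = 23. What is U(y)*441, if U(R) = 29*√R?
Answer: 12789*√23 ≈ 61334.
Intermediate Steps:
U(y)*441 = (29*√23)*441 = 12789*√23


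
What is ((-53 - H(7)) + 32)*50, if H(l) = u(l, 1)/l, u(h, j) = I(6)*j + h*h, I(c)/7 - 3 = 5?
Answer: -1800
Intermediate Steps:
I(c) = 56 (I(c) = 21 + 7*5 = 21 + 35 = 56)
u(h, j) = h**2 + 56*j (u(h, j) = 56*j + h*h = 56*j + h**2 = h**2 + 56*j)
H(l) = (56 + l**2)/l (H(l) = (l**2 + 56*1)/l = (l**2 + 56)/l = (56 + l**2)/l)
((-53 - H(7)) + 32)*50 = ((-53 - (7 + 56/7)) + 32)*50 = ((-53 - (7 + 56*(1/7))) + 32)*50 = ((-53 - (7 + 8)) + 32)*50 = ((-53 - 1*15) + 32)*50 = ((-53 - 15) + 32)*50 = (-68 + 32)*50 = -36*50 = -1800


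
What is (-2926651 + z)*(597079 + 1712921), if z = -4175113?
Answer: -16405074840000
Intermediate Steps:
(-2926651 + z)*(597079 + 1712921) = (-2926651 - 4175113)*(597079 + 1712921) = -7101764*2310000 = -16405074840000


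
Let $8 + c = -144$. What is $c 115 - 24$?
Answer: $-17504$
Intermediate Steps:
$c = -152$ ($c = -8 - 144 = -152$)
$c 115 - 24 = \left(-152\right) 115 - 24 = -17480 - 24 = -17504$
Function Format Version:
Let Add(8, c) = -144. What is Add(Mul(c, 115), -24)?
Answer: -17504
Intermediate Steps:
c = -152 (c = Add(-8, -144) = -152)
Add(Mul(c, 115), -24) = Add(Mul(-152, 115), -24) = Add(-17480, -24) = -17504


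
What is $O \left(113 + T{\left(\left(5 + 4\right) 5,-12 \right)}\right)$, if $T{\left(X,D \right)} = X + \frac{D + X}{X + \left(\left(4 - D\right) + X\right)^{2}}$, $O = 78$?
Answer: $\frac{23207379}{1883} \approx 12325.0$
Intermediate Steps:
$T{\left(X,D \right)} = X + \frac{D + X}{X + \left(4 + X - D\right)^{2}}$
$O \left(113 + T{\left(\left(5 + 4\right) 5,-12 \right)}\right) = 78 \left(113 + \frac{-12 + \left(5 + 4\right) 5 + \left(\left(5 + 4\right) 5\right)^{2} + \left(5 + 4\right) 5 \left(4 + \left(5 + 4\right) 5 - -12\right)^{2}}{\left(5 + 4\right) 5 + \left(4 + \left(5 + 4\right) 5 - -12\right)^{2}}\right) = 78 \left(113 + \frac{-12 + 9 \cdot 5 + \left(9 \cdot 5\right)^{2} + 9 \cdot 5 \left(4 + 9 \cdot 5 + 12\right)^{2}}{9 \cdot 5 + \left(4 + 9 \cdot 5 + 12\right)^{2}}\right) = 78 \left(113 + \frac{-12 + 45 + 45^{2} + 45 \left(4 + 45 + 12\right)^{2}}{45 + \left(4 + 45 + 12\right)^{2}}\right) = 78 \left(113 + \frac{-12 + 45 + 2025 + 45 \cdot 61^{2}}{45 + 61^{2}}\right) = 78 \left(113 + \frac{-12 + 45 + 2025 + 45 \cdot 3721}{45 + 3721}\right) = 78 \left(113 + \frac{-12 + 45 + 2025 + 167445}{3766}\right) = 78 \left(113 + \frac{1}{3766} \cdot 169503\right) = 78 \left(113 + \frac{169503}{3766}\right) = 78 \cdot \frac{595061}{3766} = \frac{23207379}{1883}$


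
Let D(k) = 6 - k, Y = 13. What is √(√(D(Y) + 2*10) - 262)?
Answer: √(-262 + √13) ≈ 16.075*I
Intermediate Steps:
√(√(D(Y) + 2*10) - 262) = √(√((6 - 1*13) + 2*10) - 262) = √(√((6 - 13) + 20) - 262) = √(√(-7 + 20) - 262) = √(√13 - 262) = √(-262 + √13)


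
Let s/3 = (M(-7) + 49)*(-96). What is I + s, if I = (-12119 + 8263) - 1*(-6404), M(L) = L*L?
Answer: -25676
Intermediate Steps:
M(L) = L²
s = -28224 (s = 3*(((-7)² + 49)*(-96)) = 3*((49 + 49)*(-96)) = 3*(98*(-96)) = 3*(-9408) = -28224)
I = 2548 (I = -3856 + 6404 = 2548)
I + s = 2548 - 28224 = -25676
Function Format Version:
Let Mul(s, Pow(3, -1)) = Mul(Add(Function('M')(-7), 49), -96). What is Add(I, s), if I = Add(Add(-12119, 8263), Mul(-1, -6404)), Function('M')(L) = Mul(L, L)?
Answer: -25676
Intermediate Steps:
Function('M')(L) = Pow(L, 2)
s = -28224 (s = Mul(3, Mul(Add(Pow(-7, 2), 49), -96)) = Mul(3, Mul(Add(49, 49), -96)) = Mul(3, Mul(98, -96)) = Mul(3, -9408) = -28224)
I = 2548 (I = Add(-3856, 6404) = 2548)
Add(I, s) = Add(2548, -28224) = -25676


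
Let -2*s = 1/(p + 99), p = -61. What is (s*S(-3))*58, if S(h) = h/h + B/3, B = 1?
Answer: -58/57 ≈ -1.0175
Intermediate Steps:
S(h) = 4/3 (S(h) = h/h + 1/3 = 1 + 1*(⅓) = 1 + ⅓ = 4/3)
s = -1/76 (s = -1/(2*(-61 + 99)) = -½/38 = -½*1/38 = -1/76 ≈ -0.013158)
(s*S(-3))*58 = -1/76*4/3*58 = -1/57*58 = -58/57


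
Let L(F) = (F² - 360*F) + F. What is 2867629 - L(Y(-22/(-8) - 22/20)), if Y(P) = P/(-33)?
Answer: 1147044419/400 ≈ 2.8676e+6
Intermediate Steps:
Y(P) = -P/33 (Y(P) = P*(-1/33) = -P/33)
L(F) = F² - 359*F
2867629 - L(Y(-22/(-8) - 22/20)) = 2867629 - (-(-22/(-8) - 22/20)/33)*(-359 - (-22/(-8) - 22/20)/33) = 2867629 - (-(-22*(-⅛) - 22*1/20)/33)*(-359 - (-22*(-⅛) - 22*1/20)/33) = 2867629 - (-(11/4 - 11/10)/33)*(-359 - (11/4 - 11/10)/33) = 2867629 - (-1/33*33/20)*(-359 - 1/33*33/20) = 2867629 - (-1)*(-359 - 1/20)/20 = 2867629 - (-1)*(-7181)/(20*20) = 2867629 - 1*7181/400 = 2867629 - 7181/400 = 1147044419/400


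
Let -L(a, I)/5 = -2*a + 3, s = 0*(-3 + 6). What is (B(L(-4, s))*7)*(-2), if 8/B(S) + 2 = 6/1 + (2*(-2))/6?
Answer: -168/5 ≈ -33.600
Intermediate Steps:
s = 0 (s = 0*3 = 0)
L(a, I) = -15 + 10*a (L(a, I) = -5*(-2*a + 3) = -5*(3 - 2*a) = -15 + 10*a)
B(S) = 12/5 (B(S) = 8/(-2 + (6/1 + (2*(-2))/6)) = 8/(-2 + (6*1 - 4*⅙)) = 8/(-2 + (6 - ⅔)) = 8/(-2 + 16/3) = 8/(10/3) = 8*(3/10) = 12/5)
(B(L(-4, s))*7)*(-2) = ((12/5)*7)*(-2) = (84/5)*(-2) = -168/5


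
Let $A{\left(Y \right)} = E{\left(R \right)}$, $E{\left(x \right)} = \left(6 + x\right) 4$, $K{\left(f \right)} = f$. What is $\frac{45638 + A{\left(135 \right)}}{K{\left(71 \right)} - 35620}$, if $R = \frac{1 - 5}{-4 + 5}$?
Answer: $- \frac{45646}{35549} \approx -1.284$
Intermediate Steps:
$R = -4$ ($R = - \frac{4}{1} = \left(-4\right) 1 = -4$)
$E{\left(x \right)} = 24 + 4 x$
$A{\left(Y \right)} = 8$ ($A{\left(Y \right)} = 24 + 4 \left(-4\right) = 24 - 16 = 8$)
$\frac{45638 + A{\left(135 \right)}}{K{\left(71 \right)} - 35620} = \frac{45638 + 8}{71 - 35620} = \frac{45646}{-35549} = 45646 \left(- \frac{1}{35549}\right) = - \frac{45646}{35549}$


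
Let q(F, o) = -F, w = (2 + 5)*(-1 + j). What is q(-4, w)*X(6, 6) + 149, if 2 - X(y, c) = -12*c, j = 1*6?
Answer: 445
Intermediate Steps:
j = 6
X(y, c) = 2 + 12*c (X(y, c) = 2 - (-12)*c = 2 + 12*c)
w = 35 (w = (2 + 5)*(-1 + 6) = 7*5 = 35)
q(-4, w)*X(6, 6) + 149 = (-1*(-4))*(2 + 12*6) + 149 = 4*(2 + 72) + 149 = 4*74 + 149 = 296 + 149 = 445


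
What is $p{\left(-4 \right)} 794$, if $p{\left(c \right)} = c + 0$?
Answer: $-3176$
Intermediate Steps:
$p{\left(c \right)} = c$
$p{\left(-4 \right)} 794 = \left(-4\right) 794 = -3176$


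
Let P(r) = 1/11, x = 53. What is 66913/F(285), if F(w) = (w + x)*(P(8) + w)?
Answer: 105149/151424 ≈ 0.69440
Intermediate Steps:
P(r) = 1/11
F(w) = (53 + w)*(1/11 + w) (F(w) = (w + 53)*(1/11 + w) = (53 + w)*(1/11 + w))
66913/F(285) = 66913/(53/11 + 285**2 + (584/11)*285) = 66913/(53/11 + 81225 + 166440/11) = 66913/(1059968/11) = 66913*(11/1059968) = 105149/151424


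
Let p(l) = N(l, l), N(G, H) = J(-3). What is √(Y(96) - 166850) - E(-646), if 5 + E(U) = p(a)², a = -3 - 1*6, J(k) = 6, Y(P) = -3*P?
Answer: -31 + I*√167138 ≈ -31.0 + 408.83*I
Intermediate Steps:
N(G, H) = 6
a = -9 (a = -3 - 6 = -9)
p(l) = 6
E(U) = 31 (E(U) = -5 + 6² = -5 + 36 = 31)
√(Y(96) - 166850) - E(-646) = √(-3*96 - 166850) - 1*31 = √(-288 - 166850) - 31 = √(-167138) - 31 = I*√167138 - 31 = -31 + I*√167138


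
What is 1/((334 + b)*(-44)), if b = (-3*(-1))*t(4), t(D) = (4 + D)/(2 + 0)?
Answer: -1/15224 ≈ -6.5686e-5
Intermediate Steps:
t(D) = 2 + D/2 (t(D) = (4 + D)/2 = (4 + D)*(1/2) = 2 + D/2)
b = 12 (b = (-3*(-1))*(2 + (1/2)*4) = 3*(2 + 2) = 3*4 = 12)
1/((334 + b)*(-44)) = 1/((334 + 12)*(-44)) = 1/(346*(-44)) = 1/(-15224) = -1/15224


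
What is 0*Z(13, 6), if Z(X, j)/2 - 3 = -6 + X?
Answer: 0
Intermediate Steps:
Z(X, j) = -6 + 2*X (Z(X, j) = 6 + 2*(-6 + X) = 6 + (-12 + 2*X) = -6 + 2*X)
0*Z(13, 6) = 0*(-6 + 2*13) = 0*(-6 + 26) = 0*20 = 0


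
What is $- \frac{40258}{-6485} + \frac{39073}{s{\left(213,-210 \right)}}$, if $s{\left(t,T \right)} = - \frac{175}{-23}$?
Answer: $\frac{1166995693}{226975} \approx 5141.5$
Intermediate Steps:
$s{\left(t,T \right)} = \frac{175}{23}$ ($s{\left(t,T \right)} = \left(-175\right) \left(- \frac{1}{23}\right) = \frac{175}{23}$)
$- \frac{40258}{-6485} + \frac{39073}{s{\left(213,-210 \right)}} = - \frac{40258}{-6485} + \frac{39073}{\frac{175}{23}} = \left(-40258\right) \left(- \frac{1}{6485}\right) + 39073 \cdot \frac{23}{175} = \frac{40258}{6485} + \frac{898679}{175} = \frac{1166995693}{226975}$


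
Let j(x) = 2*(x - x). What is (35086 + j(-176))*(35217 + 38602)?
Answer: 2590013434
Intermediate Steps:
j(x) = 0 (j(x) = 2*0 = 0)
(35086 + j(-176))*(35217 + 38602) = (35086 + 0)*(35217 + 38602) = 35086*73819 = 2590013434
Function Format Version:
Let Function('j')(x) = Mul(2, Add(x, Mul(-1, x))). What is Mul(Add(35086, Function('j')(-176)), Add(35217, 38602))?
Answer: 2590013434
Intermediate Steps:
Function('j')(x) = 0 (Function('j')(x) = Mul(2, 0) = 0)
Mul(Add(35086, Function('j')(-176)), Add(35217, 38602)) = Mul(Add(35086, 0), Add(35217, 38602)) = Mul(35086, 73819) = 2590013434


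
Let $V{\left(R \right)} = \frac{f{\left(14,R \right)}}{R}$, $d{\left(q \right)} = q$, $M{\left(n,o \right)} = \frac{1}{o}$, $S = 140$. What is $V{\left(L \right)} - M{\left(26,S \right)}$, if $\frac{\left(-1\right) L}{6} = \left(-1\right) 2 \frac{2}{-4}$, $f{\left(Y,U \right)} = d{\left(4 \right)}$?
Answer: $- \frac{283}{420} \approx -0.67381$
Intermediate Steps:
$f{\left(Y,U \right)} = 4$
$L = -6$ ($L = - 6 \left(-1\right) 2 \frac{2}{-4} = - 6 \left(- 2 \cdot 2 \left(- \frac{1}{4}\right)\right) = - 6 \left(\left(-2\right) \left(- \frac{1}{2}\right)\right) = \left(-6\right) 1 = -6$)
$V{\left(R \right)} = \frac{4}{R}$
$V{\left(L \right)} - M{\left(26,S \right)} = \frac{4}{-6} - \frac{1}{140} = 4 \left(- \frac{1}{6}\right) - \frac{1}{140} = - \frac{2}{3} - \frac{1}{140} = - \frac{283}{420}$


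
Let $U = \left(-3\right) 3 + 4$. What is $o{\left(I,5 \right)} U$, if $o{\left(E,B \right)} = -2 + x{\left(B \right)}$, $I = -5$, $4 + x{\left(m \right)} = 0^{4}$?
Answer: $30$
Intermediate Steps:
$x{\left(m \right)} = -4$ ($x{\left(m \right)} = -4 + 0^{4} = -4 + 0 = -4$)
$U = -5$ ($U = -9 + 4 = -5$)
$o{\left(E,B \right)} = -6$ ($o{\left(E,B \right)} = -2 - 4 = -6$)
$o{\left(I,5 \right)} U = \left(-6\right) \left(-5\right) = 30$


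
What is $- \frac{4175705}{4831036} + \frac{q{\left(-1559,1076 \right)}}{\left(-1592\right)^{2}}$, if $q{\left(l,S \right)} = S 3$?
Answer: $- \frac{660473713307}{765255426544} \approx -0.86308$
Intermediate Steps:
$q{\left(l,S \right)} = 3 S$
$- \frac{4175705}{4831036} + \frac{q{\left(-1559,1076 \right)}}{\left(-1592\right)^{2}} = - \frac{4175705}{4831036} + \frac{3 \cdot 1076}{\left(-1592\right)^{2}} = \left(-4175705\right) \frac{1}{4831036} + \frac{3228}{2534464} = - \frac{4175705}{4831036} + 3228 \cdot \frac{1}{2534464} = - \frac{4175705}{4831036} + \frac{807}{633616} = - \frac{660473713307}{765255426544}$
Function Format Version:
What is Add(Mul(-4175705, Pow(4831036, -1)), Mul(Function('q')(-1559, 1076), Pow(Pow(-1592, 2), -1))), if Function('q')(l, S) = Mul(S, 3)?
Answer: Rational(-660473713307, 765255426544) ≈ -0.86308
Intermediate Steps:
Function('q')(l, S) = Mul(3, S)
Add(Mul(-4175705, Pow(4831036, -1)), Mul(Function('q')(-1559, 1076), Pow(Pow(-1592, 2), -1))) = Add(Mul(-4175705, Pow(4831036, -1)), Mul(Mul(3, 1076), Pow(Pow(-1592, 2), -1))) = Add(Mul(-4175705, Rational(1, 4831036)), Mul(3228, Pow(2534464, -1))) = Add(Rational(-4175705, 4831036), Mul(3228, Rational(1, 2534464))) = Add(Rational(-4175705, 4831036), Rational(807, 633616)) = Rational(-660473713307, 765255426544)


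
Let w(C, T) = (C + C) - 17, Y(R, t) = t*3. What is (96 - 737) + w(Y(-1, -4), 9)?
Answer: -682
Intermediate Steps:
Y(R, t) = 3*t
w(C, T) = -17 + 2*C (w(C, T) = 2*C - 17 = -17 + 2*C)
(96 - 737) + w(Y(-1, -4), 9) = (96 - 737) + (-17 + 2*(3*(-4))) = -641 + (-17 + 2*(-12)) = -641 + (-17 - 24) = -641 - 41 = -682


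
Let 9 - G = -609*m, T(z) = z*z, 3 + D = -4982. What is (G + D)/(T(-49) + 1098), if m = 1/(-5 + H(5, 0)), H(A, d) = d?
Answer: -25489/17495 ≈ -1.4569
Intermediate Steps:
D = -4985 (D = -3 - 4982 = -4985)
T(z) = z**2
m = -1/5 (m = 1/(-5 + 0) = 1/(-5) = -1/5 ≈ -0.20000)
G = -564/5 (G = 9 - (-609)*(-1)/5 = 9 - 1*609/5 = 9 - 609/5 = -564/5 ≈ -112.80)
(G + D)/(T(-49) + 1098) = (-564/5 - 4985)/((-49)**2 + 1098) = -25489/(5*(2401 + 1098)) = -25489/5/3499 = -25489/5*1/3499 = -25489/17495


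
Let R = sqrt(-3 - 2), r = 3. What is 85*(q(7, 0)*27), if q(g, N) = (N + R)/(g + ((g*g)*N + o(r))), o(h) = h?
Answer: 459*I*sqrt(5)/2 ≈ 513.18*I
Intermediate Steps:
R = I*sqrt(5) (R = sqrt(-5) = I*sqrt(5) ≈ 2.2361*I)
q(g, N) = (N + I*sqrt(5))/(3 + g + N*g**2) (q(g, N) = (N + I*sqrt(5))/(g + ((g*g)*N + 3)) = (N + I*sqrt(5))/(g + (g**2*N + 3)) = (N + I*sqrt(5))/(g + (N*g**2 + 3)) = (N + I*sqrt(5))/(g + (3 + N*g**2)) = (N + I*sqrt(5))/(3 + g + N*g**2))
85*(q(7, 0)*27) = 85*(((0 + I*sqrt(5))/(3 + 7 + 0*7**2))*27) = 85*(((I*sqrt(5))/(3 + 7 + 0*49))*27) = 85*(((I*sqrt(5))/(3 + 7 + 0))*27) = 85*(((I*sqrt(5))/10)*27) = 85*((I*sqrt(5)/10)*27) = 85*(27*I*sqrt(5)/10) = 459*I*sqrt(5)/2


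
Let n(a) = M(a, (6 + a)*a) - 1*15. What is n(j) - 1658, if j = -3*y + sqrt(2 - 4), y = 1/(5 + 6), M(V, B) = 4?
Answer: -1669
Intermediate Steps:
y = 1/11 ≈ 0.090909
j = -3/11 + I*sqrt(2) (j = -3*1/11 + sqrt(2 - 4) = -3/11 + sqrt(-2) = -3/11 + I*sqrt(2) ≈ -0.27273 + 1.4142*I)
n(a) = -11 (n(a) = 4 - 1*15 = 4 - 15 = -11)
n(j) - 1658 = -11 - 1658 = -1669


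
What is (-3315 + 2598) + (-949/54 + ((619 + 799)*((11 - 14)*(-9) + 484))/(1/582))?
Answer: 22772626277/54 ≈ 4.2172e+8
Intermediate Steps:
(-3315 + 2598) + (-949/54 + ((619 + 799)*((11 - 14)*(-9) + 484))/(1/582)) = -717 + (-949*1/54 + (1418*(-3*(-9) + 484))/(1/582)) = -717 + (-949/54 + (1418*(27 + 484))*582) = -717 + (-949/54 + (1418*511)*582) = -717 + (-949/54 + 724598*582) = -717 + (-949/54 + 421716036) = -717 + 22772664995/54 = 22772626277/54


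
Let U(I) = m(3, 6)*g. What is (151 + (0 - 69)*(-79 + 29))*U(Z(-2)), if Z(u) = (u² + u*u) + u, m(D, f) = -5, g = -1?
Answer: 18005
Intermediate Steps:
Z(u) = u + 2*u² (Z(u) = (u² + u²) + u = 2*u² + u = u + 2*u²)
U(I) = 5 (U(I) = -5*(-1) = 5)
(151 + (0 - 69)*(-79 + 29))*U(Z(-2)) = (151 + (0 - 69)*(-79 + 29))*5 = (151 - 69*(-50))*5 = (151 + 3450)*5 = 3601*5 = 18005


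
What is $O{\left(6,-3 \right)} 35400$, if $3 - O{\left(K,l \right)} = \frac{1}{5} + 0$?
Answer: $99120$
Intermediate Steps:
$O{\left(K,l \right)} = \frac{14}{5}$ ($O{\left(K,l \right)} = 3 - \left(\frac{1}{5} + 0\right) = 3 - \frac{1}{5} = \frac{14}{5}$)
$O{\left(6,-3 \right)} 35400 = \frac{14}{5} \cdot 35400 = 99120$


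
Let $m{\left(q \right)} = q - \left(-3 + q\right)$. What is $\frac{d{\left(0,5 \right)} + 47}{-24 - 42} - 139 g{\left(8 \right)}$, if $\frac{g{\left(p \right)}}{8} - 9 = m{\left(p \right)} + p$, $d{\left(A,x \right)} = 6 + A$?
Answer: $- \frac{1467893}{66} \approx -22241.0$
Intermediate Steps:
$m{\left(q \right)} = 3$ ($m{\left(q \right)} = q - \left(-3 + q\right) = 3$)
$g{\left(p \right)} = 96 + 8 p$ ($g{\left(p \right)} = 72 + 8 \left(3 + p\right) = 72 + \left(24 + 8 p\right) = 96 + 8 p$)
$\frac{d{\left(0,5 \right)} + 47}{-24 - 42} - 139 g{\left(8 \right)} = \frac{\left(6 + 0\right) + 47}{-24 - 42} - 139 \left(96 + 8 \cdot 8\right) = \frac{6 + 47}{-66} - 139 \left(96 + 64\right) = 53 \left(- \frac{1}{66}\right) - 22240 = - \frac{53}{66} - 22240 = - \frac{1467893}{66}$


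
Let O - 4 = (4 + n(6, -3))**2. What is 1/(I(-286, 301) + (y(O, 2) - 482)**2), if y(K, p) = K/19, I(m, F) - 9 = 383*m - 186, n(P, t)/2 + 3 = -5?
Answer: 361/41572985 ≈ 8.6835e-6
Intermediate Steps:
n(P, t) = -16 (n(P, t) = -6 + 2*(-5) = -6 - 10 = -16)
I(m, F) = -177 + 383*m (I(m, F) = 9 + (383*m - 186) = 9 + (-186 + 383*m) = -177 + 383*m)
O = 148 (O = 4 + (4 - 16)**2 = 4 + (-12)**2 = 4 + 144 = 148)
y(K, p) = K/19 (y(K, p) = K*(1/19) = K/19)
1/(I(-286, 301) + (y(O, 2) - 482)**2) = 1/((-177 + 383*(-286)) + ((1/19)*148 - 482)**2) = 1/((-177 - 109538) + (148/19 - 482)**2) = 1/(-109715 + (-9010/19)**2) = 1/(-109715 + 81180100/361) = 1/(41572985/361) = 361/41572985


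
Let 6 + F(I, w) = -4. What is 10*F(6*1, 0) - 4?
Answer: -104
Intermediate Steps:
F(I, w) = -10 (F(I, w) = -6 - 4 = -10)
10*F(6*1, 0) - 4 = 10*(-10) - 4 = -100 - 4 = -104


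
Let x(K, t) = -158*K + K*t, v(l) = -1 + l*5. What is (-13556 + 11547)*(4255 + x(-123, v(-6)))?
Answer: -55251518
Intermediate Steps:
v(l) = -1 + 5*l
(-13556 + 11547)*(4255 + x(-123, v(-6))) = (-13556 + 11547)*(4255 - 123*(-158 + (-1 + 5*(-6)))) = -2009*(4255 - 123*(-158 + (-1 - 30))) = -2009*(4255 - 123*(-158 - 31)) = -2009*(4255 - 123*(-189)) = -2009*(4255 + 23247) = -2009*27502 = -55251518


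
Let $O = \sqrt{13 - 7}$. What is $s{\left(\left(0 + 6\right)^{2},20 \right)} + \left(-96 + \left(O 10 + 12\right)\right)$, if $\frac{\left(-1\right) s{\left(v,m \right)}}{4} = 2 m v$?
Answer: $-5844 + 10 \sqrt{6} \approx -5819.5$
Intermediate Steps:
$O = \sqrt{6} \approx 2.4495$
$s{\left(v,m \right)} = - 8 m v$ ($s{\left(v,m \right)} = - 4 \cdot 2 m v = - 8 m v$)
$s{\left(\left(0 + 6\right)^{2},20 \right)} + \left(-96 + \left(O 10 + 12\right)\right) = \left(-8\right) 20 \left(0 + 6\right)^{2} - \left(84 - \sqrt{6} \cdot 10\right) = \left(-8\right) 20 \cdot 6^{2} - \left(84 - 10 \sqrt{6}\right) = \left(-8\right) 20 \cdot 36 - \left(84 - 10 \sqrt{6}\right) = -5760 - \left(84 - 10 \sqrt{6}\right) = -5844 + 10 \sqrt{6}$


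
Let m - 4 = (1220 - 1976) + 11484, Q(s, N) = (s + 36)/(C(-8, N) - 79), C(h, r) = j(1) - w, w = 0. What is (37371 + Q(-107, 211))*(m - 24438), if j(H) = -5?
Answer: -3073311065/6 ≈ -5.1222e+8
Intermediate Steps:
C(h, r) = -5 (C(h, r) = -5 - 1*0 = -5 + 0 = -5)
Q(s, N) = -3/7 - s/84 (Q(s, N) = (s + 36)/(-5 - 79) = (36 + s)/(-84) = (36 + s)*(-1/84) = -3/7 - s/84)
m = 10732 (m = 4 + ((1220 - 1976) + 11484) = 4 + (-756 + 11484) = 4 + 10728 = 10732)
(37371 + Q(-107, 211))*(m - 24438) = (37371 + (-3/7 - 1/84*(-107)))*(10732 - 24438) = (37371 + (-3/7 + 107/84))*(-13706) = (37371 + 71/84)*(-13706) = (3139235/84)*(-13706) = -3073311065/6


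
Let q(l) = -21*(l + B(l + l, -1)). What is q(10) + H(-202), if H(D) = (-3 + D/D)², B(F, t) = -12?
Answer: 46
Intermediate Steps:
q(l) = 252 - 21*l (q(l) = -21*(l - 12) = -21*(-12 + l) = 252 - 21*l)
H(D) = 4 (H(D) = (-3 + 1)² = (-2)² = 4)
q(10) + H(-202) = (252 - 21*10) + 4 = (252 - 210) + 4 = 42 + 4 = 46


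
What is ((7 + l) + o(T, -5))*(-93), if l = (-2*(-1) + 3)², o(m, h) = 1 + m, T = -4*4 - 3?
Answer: -1302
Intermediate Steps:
T = -19 (T = -16 - 3 = -19)
l = 25 (l = (2 + 3)² = 5² = 25)
((7 + l) + o(T, -5))*(-93) = ((7 + 25) + (1 - 19))*(-93) = (32 - 18)*(-93) = 14*(-93) = -1302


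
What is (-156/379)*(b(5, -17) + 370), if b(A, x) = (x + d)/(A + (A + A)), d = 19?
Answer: -288704/1895 ≈ -152.35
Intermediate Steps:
b(A, x) = (19 + x)/(3*A) (b(A, x) = (x + 19)/(A + (A + A)) = (19 + x)/(A + 2*A) = (19 + x)/((3*A)) = (19 + x)*(1/(3*A)) = (19 + x)/(3*A))
(-156/379)*(b(5, -17) + 370) = (-156/379)*((1/3)*(19 - 17)/5 + 370) = (-156*1/379)*((1/3)*(1/5)*2 + 370) = -156*(2/15 + 370)/379 = -156/379*5552/15 = -288704/1895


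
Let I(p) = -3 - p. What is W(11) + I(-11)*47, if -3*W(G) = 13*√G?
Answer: 376 - 13*√11/3 ≈ 361.63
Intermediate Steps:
W(G) = -13*√G/3
W(11) + I(-11)*47 = -13*√11/3 + (-3 - 1*(-11))*47 = -13*√11/3 + (-3 + 11)*47 = -13*√11/3 + 8*47 = -13*√11/3 + 376 = 376 - 13*√11/3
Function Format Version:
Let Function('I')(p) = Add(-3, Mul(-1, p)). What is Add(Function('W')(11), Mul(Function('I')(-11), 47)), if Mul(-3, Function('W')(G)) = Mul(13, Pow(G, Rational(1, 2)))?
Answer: Add(376, Mul(Rational(-13, 3), Pow(11, Rational(1, 2)))) ≈ 361.63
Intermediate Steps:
Function('W')(G) = Mul(Rational(-13, 3), Pow(G, Rational(1, 2))) (Function('W')(G) = Mul(Rational(-1, 3), Mul(13, Pow(G, Rational(1, 2)))) = Mul(Rational(-13, 3), Pow(G, Rational(1, 2))))
Add(Function('W')(11), Mul(Function('I')(-11), 47)) = Add(Mul(Rational(-13, 3), Pow(11, Rational(1, 2))), Mul(Add(-3, Mul(-1, -11)), 47)) = Add(Mul(Rational(-13, 3), Pow(11, Rational(1, 2))), Mul(Add(-3, 11), 47)) = Add(Mul(Rational(-13, 3), Pow(11, Rational(1, 2))), Mul(8, 47)) = Add(Mul(Rational(-13, 3), Pow(11, Rational(1, 2))), 376) = Add(376, Mul(Rational(-13, 3), Pow(11, Rational(1, 2))))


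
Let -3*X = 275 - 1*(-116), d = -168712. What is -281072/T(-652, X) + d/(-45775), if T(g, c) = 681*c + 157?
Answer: 27813954/4055665 ≈ 6.8580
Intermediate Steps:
X = -391/3 (X = -(275 - 1*(-116))/3 = -(275 + 116)/3 = -⅓*391 = -391/3 ≈ -130.33)
T(g, c) = 157 + 681*c
-281072/T(-652, X) + d/(-45775) = -281072/(157 + 681*(-391/3)) - 168712/(-45775) = -281072/(157 - 88757) - 168712*(-1/45775) = -281072/(-88600) + 168712/45775 = -281072*(-1/88600) + 168712/45775 = 35134/11075 + 168712/45775 = 27813954/4055665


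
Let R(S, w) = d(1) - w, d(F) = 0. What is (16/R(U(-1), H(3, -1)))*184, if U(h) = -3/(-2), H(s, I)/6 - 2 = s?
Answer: -1472/15 ≈ -98.133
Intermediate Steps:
H(s, I) = 12 + 6*s
U(h) = 3/2 (U(h) = -3*(-1/2) = 3/2)
R(S, w) = -w (R(S, w) = 0 - w = -w)
(16/R(U(-1), H(3, -1)))*184 = (16/((-(12 + 6*3))))*184 = (16/((-(12 + 18))))*184 = (16/((-1*30)))*184 = (16/(-30))*184 = (16*(-1/30))*184 = -8/15*184 = -1472/15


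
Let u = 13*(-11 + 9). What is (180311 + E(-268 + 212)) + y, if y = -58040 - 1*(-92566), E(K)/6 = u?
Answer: 214681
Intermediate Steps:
u = -26 (u = 13*(-2) = -26)
E(K) = -156 (E(K) = 6*(-26) = -156)
y = 34526 (y = -58040 + 92566 = 34526)
(180311 + E(-268 + 212)) + y = (180311 - 156) + 34526 = 180155 + 34526 = 214681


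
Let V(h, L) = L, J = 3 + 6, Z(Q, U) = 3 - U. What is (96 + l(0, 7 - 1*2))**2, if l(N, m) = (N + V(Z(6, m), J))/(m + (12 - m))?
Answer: 149769/16 ≈ 9360.6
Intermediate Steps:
J = 9
l(N, m) = 3/4 + N/12 (l(N, m) = (N + 9)/(m + (12 - m)) = (9 + N)/12 = (9 + N)*(1/12) = 3/4 + N/12)
(96 + l(0, 7 - 1*2))**2 = (96 + (3/4 + (1/12)*0))**2 = (96 + (3/4 + 0))**2 = (96 + 3/4)**2 = (387/4)**2 = 149769/16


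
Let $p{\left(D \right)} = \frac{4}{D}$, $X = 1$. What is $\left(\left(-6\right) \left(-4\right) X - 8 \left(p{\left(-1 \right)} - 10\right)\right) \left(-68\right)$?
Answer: $-9248$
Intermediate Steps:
$\left(\left(-6\right) \left(-4\right) X - 8 \left(p{\left(-1 \right)} - 10\right)\right) \left(-68\right) = \left(\left(-6\right) \left(-4\right) 1 - 8 \left(\frac{4}{-1} - 10\right)\right) \left(-68\right) = \left(24 \cdot 1 - 8 \left(4 \left(-1\right) - 10\right)\right) \left(-68\right) = \left(24 - 8 \left(-4 - 10\right)\right) \left(-68\right) = \left(24 - -112\right) \left(-68\right) = \left(24 + 112\right) \left(-68\right) = 136 \left(-68\right) = -9248$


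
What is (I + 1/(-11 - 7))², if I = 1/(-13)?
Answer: 961/54756 ≈ 0.017551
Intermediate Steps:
I = -1/13 ≈ -0.076923
(I + 1/(-11 - 7))² = (-1/13 + 1/(-11 - 7))² = (-1/13 + 1/(-18))² = (-1/13 - 1/18)² = (-31/234)² = 961/54756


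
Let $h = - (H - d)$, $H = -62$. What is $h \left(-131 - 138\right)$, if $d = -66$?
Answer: $1076$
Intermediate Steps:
$h = -4$ ($h = - (-62 - -66) = - (-62 + 66) = \left(-1\right) 4 = -4$)
$h \left(-131 - 138\right) = - 4 \left(-131 - 138\right) = \left(-4\right) \left(-269\right) = 1076$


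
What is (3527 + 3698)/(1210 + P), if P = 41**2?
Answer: 7225/2891 ≈ 2.4991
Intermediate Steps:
P = 1681
(3527 + 3698)/(1210 + P) = (3527 + 3698)/(1210 + 1681) = 7225/2891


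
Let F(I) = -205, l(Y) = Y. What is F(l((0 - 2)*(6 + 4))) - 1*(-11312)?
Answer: 11107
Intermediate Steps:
F(l((0 - 2)*(6 + 4))) - 1*(-11312) = -205 - 1*(-11312) = -205 + 11312 = 11107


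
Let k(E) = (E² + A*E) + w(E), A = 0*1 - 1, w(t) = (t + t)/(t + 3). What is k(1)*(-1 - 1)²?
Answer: 2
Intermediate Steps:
w(t) = 2*t/(3 + t) (w(t) = (2*t)/(3 + t) = 2*t/(3 + t))
A = -1 (A = 0 - 1 = -1)
k(E) = E² - E + 2*E/(3 + E) (k(E) = (E² - E) + 2*E/(3 + E) = E² - E + 2*E/(3 + E))
k(1)*(-1 - 1)² = (1*(2 + (-1 + 1)*(3 + 1))/(3 + 1))*(-1 - 1)² = (1*(2 + 0*4)/4)*(-2)² = (1*(¼)*(2 + 0))*4 = (1*(¼)*2)*4 = (½)*4 = 2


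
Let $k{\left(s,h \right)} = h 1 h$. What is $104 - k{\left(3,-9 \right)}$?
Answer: $23$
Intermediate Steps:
$k{\left(s,h \right)} = h^{2}$ ($k{\left(s,h \right)} = h h = h^{2}$)
$104 - k{\left(3,-9 \right)} = 104 - \left(-9\right)^{2} = 104 - 81 = 23$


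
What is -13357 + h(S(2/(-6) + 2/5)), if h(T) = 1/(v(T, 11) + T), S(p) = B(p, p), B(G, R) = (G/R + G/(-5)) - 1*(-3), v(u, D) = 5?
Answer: -9002543/674 ≈ -13357.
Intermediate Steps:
B(G, R) = 3 - G/5 + G/R (B(G, R) = (G/R + G*(-⅕)) + 3 = (G/R - G/5) + 3 = (-G/5 + G/R) + 3 = 3 - G/5 + G/R)
S(p) = 4 - p/5 (S(p) = 3 - p/5 + p/p = 3 - p/5 + 1 = 4 - p/5)
h(T) = 1/(5 + T)
-13357 + h(S(2/(-6) + 2/5)) = -13357 + 1/(5 + (4 - (2/(-6) + 2/5)/5)) = -13357 + 1/(5 + (4 - (2*(-⅙) + 2*(⅕))/5)) = -13357 + 1/(5 + (4 - (-⅓ + ⅖)/5)) = -13357 + 1/(5 + (4 - ⅕*1/15)) = -13357 + 1/(5 + (4 - 1/75)) = -13357 + 1/(5 + 299/75) = -13357 + 1/(674/75) = -13357 + 75/674 = -9002543/674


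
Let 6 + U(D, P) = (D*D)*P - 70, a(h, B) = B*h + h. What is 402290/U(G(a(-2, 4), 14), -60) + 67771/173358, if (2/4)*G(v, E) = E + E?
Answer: -7122905983/4079027061 ≈ -1.7462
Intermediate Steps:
a(h, B) = h + B*h
G(v, E) = 4*E (G(v, E) = 2*(E + E) = 2*(2*E) = 4*E)
U(D, P) = -76 + P*D² (U(D, P) = -6 + ((D*D)*P - 70) = -6 + (D²*P - 70) = -6 + (P*D² - 70) = -6 + (-70 + P*D²) = -76 + P*D²)
402290/U(G(a(-2, 4), 14), -60) + 67771/173358 = 402290/(-76 - 60*(4*14)²) + 67771/173358 = 402290/(-76 - 60*56²) + 67771*(1/173358) = 402290/(-76 - 60*3136) + 67771/173358 = 402290/(-76 - 188160) + 67771/173358 = 402290/(-188236) + 67771/173358 = 402290*(-1/188236) + 67771/173358 = -201145/94118 + 67771/173358 = -7122905983/4079027061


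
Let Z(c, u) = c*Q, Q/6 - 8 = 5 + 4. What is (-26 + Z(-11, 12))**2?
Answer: 1317904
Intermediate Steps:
Q = 102 (Q = 48 + 6*(5 + 4) = 48 + 6*9 = 48 + 54 = 102)
Z(c, u) = 102*c (Z(c, u) = c*102 = 102*c)
(-26 + Z(-11, 12))**2 = (-26 + 102*(-11))**2 = (-26 - 1122)**2 = (-1148)**2 = 1317904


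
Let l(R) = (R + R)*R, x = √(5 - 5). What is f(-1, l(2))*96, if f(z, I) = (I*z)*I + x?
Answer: -6144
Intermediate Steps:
x = 0 (x = √0 = 0)
l(R) = 2*R² (l(R) = (2*R)*R = 2*R²)
f(z, I) = z*I² (f(z, I) = (I*z)*I + 0 = z*I² + 0 = z*I²)
f(-1, l(2))*96 = -(2*2²)²*96 = -(2*4)²*96 = -1*8²*96 = -1*64*96 = -64*96 = -6144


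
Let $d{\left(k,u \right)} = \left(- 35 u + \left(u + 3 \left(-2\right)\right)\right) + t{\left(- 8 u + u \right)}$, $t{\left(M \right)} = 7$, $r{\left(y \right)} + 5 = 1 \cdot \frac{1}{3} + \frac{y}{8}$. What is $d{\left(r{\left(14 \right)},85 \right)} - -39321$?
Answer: $36432$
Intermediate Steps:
$r{\left(y \right)} = - \frac{14}{3} + \frac{y}{8}$ ($r{\left(y \right)} = -5 + \left(1 \cdot \frac{1}{3} + \frac{y}{8}\right) = -5 + \left(1 \cdot \frac{1}{3} + y \frac{1}{8}\right) = -5 + \left(\frac{1}{3} + \frac{y}{8}\right) = - \frac{14}{3} + \frac{y}{8}$)
$d{\left(k,u \right)} = 1 - 34 u$ ($d{\left(k,u \right)} = \left(- 35 u + \left(u + 3 \left(-2\right)\right)\right) + 7 = \left(- 35 u + \left(u - 6\right)\right) + 7 = \left(- 35 u + \left(-6 + u\right)\right) + 7 = \left(-6 - 34 u\right) + 7 = 1 - 34 u$)
$d{\left(r{\left(14 \right)},85 \right)} - -39321 = \left(1 - 2890\right) - -39321 = \left(1 - 2890\right) + 39321 = -2889 + 39321 = 36432$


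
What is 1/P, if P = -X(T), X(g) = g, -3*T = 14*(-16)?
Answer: -3/224 ≈ -0.013393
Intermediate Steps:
T = 224/3 (T = -14*(-16)/3 = -⅓*(-224) = 224/3 ≈ 74.667)
P = -224/3 (P = -1*224/3 = -224/3 ≈ -74.667)
1/P = 1/(-224/3) = -3/224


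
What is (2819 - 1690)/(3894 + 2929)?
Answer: 1129/6823 ≈ 0.16547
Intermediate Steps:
(2819 - 1690)/(3894 + 2929) = 1129/6823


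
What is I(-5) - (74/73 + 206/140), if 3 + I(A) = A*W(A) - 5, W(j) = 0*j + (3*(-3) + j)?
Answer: 304121/5110 ≈ 59.515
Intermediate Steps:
W(j) = -9 + j (W(j) = 0 + (-9 + j) = -9 + j)
I(A) = -8 + A*(-9 + A) (I(A) = -3 + (A*(-9 + A) - 5) = -3 + (-5 + A*(-9 + A)) = -8 + A*(-9 + A))
I(-5) - (74/73 + 206/140) = (-8 - 5*(-9 - 5)) - (74/73 + 206/140) = (-8 - 5*(-14)) - (74*(1/73) + 206*(1/140)) = (-8 + 70) - (74/73 + 103/70) = 62 - 1*12699/5110 = 62 - 12699/5110 = 304121/5110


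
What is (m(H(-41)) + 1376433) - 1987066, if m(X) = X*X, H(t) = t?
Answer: -608952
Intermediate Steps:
m(X) = X²
(m(H(-41)) + 1376433) - 1987066 = ((-41)² + 1376433) - 1987066 = (1681 + 1376433) - 1987066 = 1378114 - 1987066 = -608952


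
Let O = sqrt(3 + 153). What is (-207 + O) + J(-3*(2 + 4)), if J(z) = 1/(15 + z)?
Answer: -622/3 + 2*sqrt(39) ≈ -194.84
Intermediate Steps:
O = 2*sqrt(39) (O = sqrt(156) = 2*sqrt(39) ≈ 12.490)
(-207 + O) + J(-3*(2 + 4)) = (-207 + 2*sqrt(39)) + 1/(15 - 3*(2 + 4)) = (-207 + 2*sqrt(39)) + 1/(15 - 3*6) = (-207 + 2*sqrt(39)) + 1/(15 - 18) = (-207 + 2*sqrt(39)) + 1/(-3) = (-207 + 2*sqrt(39)) - 1/3 = -622/3 + 2*sqrt(39)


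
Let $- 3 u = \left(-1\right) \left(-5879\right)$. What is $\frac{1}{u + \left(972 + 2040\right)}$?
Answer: $\frac{3}{3157} \approx 0.00095027$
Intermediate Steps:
$u = - \frac{5879}{3}$ ($u = - \frac{\left(-1\right) \left(-5879\right)}{3} = \left(- \frac{1}{3}\right) 5879 = - \frac{5879}{3} \approx -1959.7$)
$\frac{1}{u + \left(972 + 2040\right)} = \frac{1}{- \frac{5879}{3} + \left(972 + 2040\right)} = \frac{1}{- \frac{5879}{3} + 3012} = \frac{1}{\frac{3157}{3}} = \frac{3}{3157}$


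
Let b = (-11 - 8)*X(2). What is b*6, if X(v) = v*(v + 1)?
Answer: -684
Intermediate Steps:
X(v) = v*(1 + v)
b = -114 (b = (-11 - 8)*(2*(1 + 2)) = -38*3 = -19*6 = -114)
b*6 = -114*6 = -684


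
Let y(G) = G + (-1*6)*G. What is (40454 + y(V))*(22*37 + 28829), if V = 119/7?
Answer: 1196658267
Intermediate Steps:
V = 17 (V = 119*(1/7) = 17)
y(G) = -5*G (y(G) = G - 6*G = -5*G)
(40454 + y(V))*(22*37 + 28829) = (40454 - 5*17)*(22*37 + 28829) = (40454 - 85)*(814 + 28829) = 40369*29643 = 1196658267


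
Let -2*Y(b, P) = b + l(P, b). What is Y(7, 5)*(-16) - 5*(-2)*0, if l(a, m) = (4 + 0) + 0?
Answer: 88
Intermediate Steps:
l(a, m) = 4 (l(a, m) = 4 + 0 = 4)
Y(b, P) = -2 - b/2 (Y(b, P) = -(b + 4)/2 = -(4 + b)/2 = -2 - b/2)
Y(7, 5)*(-16) - 5*(-2)*0 = (-2 - ½*7)*(-16) - 5*(-2)*0 = (-2 - 7/2)*(-16) + 10*0 = -11/2*(-16) + 0 = 88 + 0 = 88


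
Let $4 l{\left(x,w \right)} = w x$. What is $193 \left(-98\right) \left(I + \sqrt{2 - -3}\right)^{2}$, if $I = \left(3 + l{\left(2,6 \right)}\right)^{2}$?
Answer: $-24607114 - 1361808 \sqrt{5} \approx -2.7652 \cdot 10^{7}$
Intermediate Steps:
$l{\left(x,w \right)} = \frac{w x}{4}$
$I = 36$ ($I = \left(3 + \frac{1}{4} \cdot 6 \cdot 2\right)^{2} = \left(3 + 3\right)^{2} = 6^{2} = 36$)
$193 \left(-98\right) \left(I + \sqrt{2 - -3}\right)^{2} = 193 \left(-98\right) \left(36 + \sqrt{2 - -3}\right)^{2} = - 18914 \left(36 + \sqrt{2 + \left(-2 + 5\right)}\right)^{2} = - 18914 \left(36 + \sqrt{2 + 3}\right)^{2} = - 18914 \left(36 + \sqrt{5}\right)^{2}$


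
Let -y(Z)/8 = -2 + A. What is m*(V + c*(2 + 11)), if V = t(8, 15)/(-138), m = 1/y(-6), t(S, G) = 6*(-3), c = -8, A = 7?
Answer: 2389/920 ≈ 2.5967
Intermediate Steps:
y(Z) = -40 (y(Z) = -8*(-2 + 7) = -8*5 = -40)
t(S, G) = -18
m = -1/40 (m = 1/(-40) = -1/40 ≈ -0.025000)
V = 3/23 (V = -18/(-138) = -18*(-1/138) = 3/23 ≈ 0.13043)
m*(V + c*(2 + 11)) = -(3/23 - 8*(2 + 11))/40 = -(3/23 - 8*13)/40 = -(3/23 - 104)/40 = -1/40*(-2389/23) = 2389/920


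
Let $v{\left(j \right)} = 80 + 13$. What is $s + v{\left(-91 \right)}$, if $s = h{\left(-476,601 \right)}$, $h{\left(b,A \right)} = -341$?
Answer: $-248$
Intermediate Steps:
$v{\left(j \right)} = 93$
$s = -341$
$s + v{\left(-91 \right)} = -341 + 93 = -248$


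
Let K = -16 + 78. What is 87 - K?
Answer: 25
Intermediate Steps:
K = 62
87 - K = 87 - 1*62 = 87 - 62 = 25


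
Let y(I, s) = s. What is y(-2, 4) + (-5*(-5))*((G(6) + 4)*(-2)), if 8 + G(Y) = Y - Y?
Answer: 204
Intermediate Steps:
G(Y) = -8 (G(Y) = -8 + (Y - Y) = -8 + 0 = -8)
y(-2, 4) + (-5*(-5))*((G(6) + 4)*(-2)) = 4 + (-5*(-5))*((-8 + 4)*(-2)) = 4 + 25*(-4*(-2)) = 4 + 25*8 = 4 + 200 = 204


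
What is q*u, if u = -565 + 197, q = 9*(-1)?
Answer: 3312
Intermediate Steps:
q = -9
u = -368
q*u = -9*(-368) = 3312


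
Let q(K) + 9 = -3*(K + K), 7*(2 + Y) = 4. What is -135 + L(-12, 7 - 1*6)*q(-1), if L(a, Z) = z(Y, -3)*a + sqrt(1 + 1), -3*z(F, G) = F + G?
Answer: -573/7 - 3*sqrt(2) ≈ -86.100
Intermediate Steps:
Y = -10/7 (Y = -2 + (1/7)*4 = -2 + 4/7 = -10/7 ≈ -1.4286)
q(K) = -9 - 6*K (q(K) = -9 - 3*(K + K) = -9 - 6*K)
z(F, G) = -F/3 - G/3 (z(F, G) = -(F + G)/3 = -F/3 - G/3)
L(a, Z) = sqrt(2) + 31*a/21 (L(a, Z) = (-1/3*(-10/7) - 1/3*(-3))*a + sqrt(1 + 1) = (10/21 + 1)*a + sqrt(2) = 31*a/21 + sqrt(2) = sqrt(2) + 31*a/21)
-135 + L(-12, 7 - 1*6)*q(-1) = -135 + (sqrt(2) + (31/21)*(-12))*(-9 - 6*(-1)) = -135 + (sqrt(2) - 124/7)*(-9 + 6) = -135 + (-124/7 + sqrt(2))*(-3) = -135 + (372/7 - 3*sqrt(2)) = -573/7 - 3*sqrt(2)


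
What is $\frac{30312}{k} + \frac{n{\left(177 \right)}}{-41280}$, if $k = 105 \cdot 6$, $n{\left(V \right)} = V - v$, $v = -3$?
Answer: $\frac{1158487}{24080} \approx 48.11$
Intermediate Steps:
$n{\left(V \right)} = 3 + V$ ($n{\left(V \right)} = V - -3 = V + 3 = 3 + V$)
$k = 630$
$\frac{30312}{k} + \frac{n{\left(177 \right)}}{-41280} = \frac{30312}{630} + \frac{3 + 177}{-41280} = 30312 \cdot \frac{1}{630} + 180 \left(- \frac{1}{41280}\right) = \frac{1684}{35} - \frac{3}{688} = \frac{1158487}{24080}$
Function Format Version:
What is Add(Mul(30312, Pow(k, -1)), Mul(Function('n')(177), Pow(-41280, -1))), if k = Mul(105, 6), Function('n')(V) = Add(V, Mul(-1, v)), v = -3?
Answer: Rational(1158487, 24080) ≈ 48.110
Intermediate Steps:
Function('n')(V) = Add(3, V) (Function('n')(V) = Add(V, Mul(-1, -3)) = Add(V, 3) = Add(3, V))
k = 630
Add(Mul(30312, Pow(k, -1)), Mul(Function('n')(177), Pow(-41280, -1))) = Add(Mul(30312, Pow(630, -1)), Mul(Add(3, 177), Pow(-41280, -1))) = Add(Mul(30312, Rational(1, 630)), Mul(180, Rational(-1, 41280))) = Add(Rational(1684, 35), Rational(-3, 688)) = Rational(1158487, 24080)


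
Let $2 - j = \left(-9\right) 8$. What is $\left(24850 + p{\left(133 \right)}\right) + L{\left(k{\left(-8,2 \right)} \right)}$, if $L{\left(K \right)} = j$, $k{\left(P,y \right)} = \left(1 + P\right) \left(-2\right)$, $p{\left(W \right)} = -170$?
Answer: $24754$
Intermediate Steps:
$k{\left(P,y \right)} = -2 - 2 P$
$j = 74$ ($j = 2 - \left(-9\right) 8 = 2 - -72 = 2 + 72 = 74$)
$L{\left(K \right)} = 74$
$\left(24850 + p{\left(133 \right)}\right) + L{\left(k{\left(-8,2 \right)} \right)} = \left(24850 - 170\right) + 74 = 24680 + 74 = 24754$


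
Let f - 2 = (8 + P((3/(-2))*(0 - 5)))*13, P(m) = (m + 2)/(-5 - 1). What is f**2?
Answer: 1050625/144 ≈ 7296.0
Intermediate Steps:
P(m) = -1/3 - m/6 (P(m) = (2 + m)/(-6) = (2 + m)*(-1/6) = -1/3 - m/6)
f = 1025/12 (f = 2 + (8 + (-1/3 - 3/(-2)*(0 - 5)/6))*13 = 2 + (8 + (-1/3 - 3*(-1/2)*(-5)/6))*13 = 2 + (8 + (-1/3 - (-1)*(-5)/4))*13 = 2 + (8 + (-1/3 - 1/6*15/2))*13 = 2 + (8 + (-1/3 - 5/4))*13 = 2 + (8 - 19/12)*13 = 2 + (77/12)*13 = 2 + 1001/12 = 1025/12 ≈ 85.417)
f**2 = (1025/12)**2 = 1050625/144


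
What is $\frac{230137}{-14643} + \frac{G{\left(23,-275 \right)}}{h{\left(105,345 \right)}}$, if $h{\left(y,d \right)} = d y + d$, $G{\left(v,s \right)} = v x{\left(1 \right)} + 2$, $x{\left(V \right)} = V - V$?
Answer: $- \frac{1402680134}{89249085} \approx -15.716$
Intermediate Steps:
$x{\left(V \right)} = 0$
$G{\left(v,s \right)} = 2$ ($G{\left(v,s \right)} = v 0 + 2 = 0 + 2 = 2$)
$h{\left(y,d \right)} = d + d y$
$\frac{230137}{-14643} + \frac{G{\left(23,-275 \right)}}{h{\left(105,345 \right)}} = \frac{230137}{-14643} + \frac{2}{345 \left(1 + 105\right)} = 230137 \left(- \frac{1}{14643}\right) + \frac{2}{345 \cdot 106} = - \frac{230137}{14643} + \frac{2}{36570} = - \frac{230137}{14643} + 2 \cdot \frac{1}{36570} = - \frac{230137}{14643} + \frac{1}{18285} = - \frac{1402680134}{89249085}$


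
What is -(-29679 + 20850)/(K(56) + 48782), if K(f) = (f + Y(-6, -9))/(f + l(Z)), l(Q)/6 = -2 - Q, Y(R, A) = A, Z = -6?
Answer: 26160/144541 ≈ 0.18099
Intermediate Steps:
l(Q) = -12 - 6*Q (l(Q) = 6*(-2 - Q) = -12 - 6*Q)
K(f) = (-9 + f)/(24 + f) (K(f) = (f - 9)/(f + (-12 - 6*(-6))) = (-9 + f)/(f + (-12 + 36)) = (-9 + f)/(f + 24) = (-9 + f)/(24 + f))
-(-29679 + 20850)/(K(56) + 48782) = -(-29679 + 20850)/((-9 + 56)/(24 + 56) + 48782) = -(-8829)/(47/80 + 48782) = -(-8829)/3902607/80 = -(-8829)*80/3902607 = -1*(-26160/144541) = 26160/144541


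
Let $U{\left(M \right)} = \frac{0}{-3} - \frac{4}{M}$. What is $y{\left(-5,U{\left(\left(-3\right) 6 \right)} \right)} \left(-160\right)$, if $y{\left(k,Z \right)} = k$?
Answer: $800$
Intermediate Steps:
$U{\left(M \right)} = - \frac{4}{M}$ ($U{\left(M \right)} = 0 \left(- \frac{1}{3}\right) - \frac{4}{M} = 0 - \frac{4}{M} = - \frac{4}{M}$)
$y{\left(-5,U{\left(\left(-3\right) 6 \right)} \right)} \left(-160\right) = \left(-5\right) \left(-160\right) = 800$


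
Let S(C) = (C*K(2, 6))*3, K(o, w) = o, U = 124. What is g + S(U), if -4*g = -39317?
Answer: 42293/4 ≈ 10573.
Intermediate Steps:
S(C) = 6*C (S(C) = (C*2)*3 = (2*C)*3 = 6*C)
g = 39317/4 (g = -¼*(-39317) = 39317/4 ≈ 9829.3)
g + S(U) = 39317/4 + 6*124 = 39317/4 + 744 = 42293/4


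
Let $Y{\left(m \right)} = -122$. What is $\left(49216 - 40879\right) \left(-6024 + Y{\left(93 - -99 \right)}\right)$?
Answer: $-51239202$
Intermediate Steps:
$\left(49216 - 40879\right) \left(-6024 + Y{\left(93 - -99 \right)}\right) = \left(49216 - 40879\right) \left(-6024 - 122\right) = 8337 \left(-6146\right) = -51239202$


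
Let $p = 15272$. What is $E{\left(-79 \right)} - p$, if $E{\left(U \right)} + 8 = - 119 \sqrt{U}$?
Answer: $-15280 - 119 i \sqrt{79} \approx -15280.0 - 1057.7 i$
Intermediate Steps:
$E{\left(U \right)} = -8 - 119 \sqrt{U}$
$E{\left(-79 \right)} - p = \left(-8 - 119 \sqrt{-79}\right) - 15272 = \left(-8 - 119 i \sqrt{79}\right) - 15272 = -15280 - 119 i \sqrt{79}$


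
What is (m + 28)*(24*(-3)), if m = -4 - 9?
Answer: -1080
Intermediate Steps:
m = -13
(m + 28)*(24*(-3)) = (-13 + 28)*(24*(-3)) = 15*(-72) = -1080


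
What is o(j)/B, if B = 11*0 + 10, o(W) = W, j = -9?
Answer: -9/10 ≈ -0.90000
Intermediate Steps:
B = 10 (B = 0 + 10 = 10)
o(j)/B = -9/10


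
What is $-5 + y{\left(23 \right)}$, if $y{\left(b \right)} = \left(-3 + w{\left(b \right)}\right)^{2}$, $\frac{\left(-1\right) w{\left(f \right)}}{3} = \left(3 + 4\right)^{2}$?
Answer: $22495$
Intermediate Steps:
$w{\left(f \right)} = -147$ ($w{\left(f \right)} = - 3 \left(3 + 4\right)^{2} = - 3 \cdot 7^{2} = \left(-3\right) 49 = -147$)
$y{\left(b \right)} = 22500$ ($y{\left(b \right)} = \left(-3 - 147\right)^{2} = \left(-150\right)^{2} = 22500$)
$-5 + y{\left(23 \right)} = -5 + 22500 = 22495$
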